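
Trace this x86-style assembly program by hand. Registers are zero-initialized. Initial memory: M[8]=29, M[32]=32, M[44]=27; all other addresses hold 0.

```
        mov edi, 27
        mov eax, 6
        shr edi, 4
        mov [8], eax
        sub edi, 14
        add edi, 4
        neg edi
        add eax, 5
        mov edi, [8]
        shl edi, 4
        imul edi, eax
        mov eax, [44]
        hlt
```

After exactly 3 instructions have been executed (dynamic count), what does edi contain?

1

after mov edi, 27: edi=27
after mov eax, 6: eax=6
after shr edi, 4: edi=27>>4=1
After step 3: edi = 1.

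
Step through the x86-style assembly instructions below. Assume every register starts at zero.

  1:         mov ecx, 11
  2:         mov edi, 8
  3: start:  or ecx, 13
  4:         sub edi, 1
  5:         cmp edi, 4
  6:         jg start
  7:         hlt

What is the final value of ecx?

ecx=11
edi=8
ecx=11|13=15
edi=8-1=7
cmp edi, 4  (cmp 7,4)
jg start: taken
ecx=15|13=15
edi=7-1=6
cmp edi, 4  (cmp 6,4)
jg start: taken
ecx=15|13=15
edi=6-1=5
cmp edi, 4  (cmp 5,4)
jg start: taken
ecx=15|13=15
edi=5-1=4
cmp edi, 4  (cmp 4,4)
jg start: not taken
halt.

15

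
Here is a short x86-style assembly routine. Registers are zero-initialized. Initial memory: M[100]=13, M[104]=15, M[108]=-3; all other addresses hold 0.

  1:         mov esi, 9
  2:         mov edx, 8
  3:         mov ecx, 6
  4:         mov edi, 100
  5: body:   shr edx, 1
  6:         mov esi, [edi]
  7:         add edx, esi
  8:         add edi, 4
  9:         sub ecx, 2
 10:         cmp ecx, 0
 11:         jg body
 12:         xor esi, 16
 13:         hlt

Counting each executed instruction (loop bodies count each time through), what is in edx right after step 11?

mov esi, 9 → esi=9
mov edx, 8 → edx=8
mov ecx, 6 → ecx=6
mov edi, 100 → edi=100
shr edx, 1 → edx=8>>1=4
mov esi, [edi] → esi=M[100]=13
add edx, esi → edx=4+13=17
add edi, 4 → edi=100+4=104
sub ecx, 2 → ecx=6-2=4
cmp ecx, 0  (cmp 4,0)
jg body: taken
After step 11: edx = 17.

17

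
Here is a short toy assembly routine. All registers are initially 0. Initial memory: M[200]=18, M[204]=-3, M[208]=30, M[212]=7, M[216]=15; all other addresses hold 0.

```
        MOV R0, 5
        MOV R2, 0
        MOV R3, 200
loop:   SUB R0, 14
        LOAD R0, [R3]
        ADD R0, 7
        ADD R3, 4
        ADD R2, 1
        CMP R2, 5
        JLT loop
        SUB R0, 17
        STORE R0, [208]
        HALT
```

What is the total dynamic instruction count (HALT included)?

41

after MOV R0, 5: R0=5
after MOV R2, 0: R2=0
after MOV R3, 200: R3=200
after SUB R0, 14: R0=5-14=-9
after LOAD R0, [R3]: R0=M[200]=18
after ADD R0, 7: R0=18+7=25
after ADD R3, 4: R3=200+4=204
after ADD R2, 1: R2=0+1=1
CMP R2, 5  (cmp 1,5)
JLT loop: taken
after SUB R0, 14: R0=25-14=11
after LOAD R0, [R3]: R0=M[204]=-3
after ADD R0, 7: R0=(-3)+7=4
after ADD R3, 4: R3=204+4=208
after ADD R2, 1: R2=1+1=2
CMP R2, 5  (cmp 2,5)
JLT loop: taken
after SUB R0, 14: R0=4-14=-10
after LOAD R0, [R3]: R0=M[208]=30
after ADD R0, 7: R0=30+7=37
after ADD R3, 4: R3=208+4=212
after ADD R2, 1: R2=2+1=3
CMP R2, 5  (cmp 3,5)
JLT loop: taken
after SUB R0, 14: R0=37-14=23
after LOAD R0, [R3]: R0=M[212]=7
after ADD R0, 7: R0=7+7=14
after ADD R3, 4: R3=212+4=216
after ADD R2, 1: R2=3+1=4
CMP R2, 5  (cmp 4,5)
JLT loop: taken
after SUB R0, 14: R0=14-14=0
after LOAD R0, [R3]: R0=M[216]=15
after ADD R0, 7: R0=15+7=22
after ADD R3, 4: R3=216+4=220
after ADD R2, 1: R2=4+1=5
CMP R2, 5  (cmp 5,5)
JLT loop: not taken
after SUB R0, 17: R0=22-17=5
STORE R0, [208] → M[208]=5
halt.
Total executed instructions: 41.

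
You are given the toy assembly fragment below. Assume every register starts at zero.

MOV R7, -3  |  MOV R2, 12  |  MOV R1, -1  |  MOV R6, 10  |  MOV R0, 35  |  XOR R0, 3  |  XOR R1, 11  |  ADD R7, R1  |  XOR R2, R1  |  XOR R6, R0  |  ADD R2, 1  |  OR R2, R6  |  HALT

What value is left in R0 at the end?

R7=-3
R2=12
R1=-1
R6=10
R0=35
R0=35^3=32
R1=(-1)^11=-12
R7=(-3)+(-12)=-15
R2=12^(-12)=-8
R6=10^32=42
R2=(-8)+1=-7
R2=(-7)|42=-5
halt.

32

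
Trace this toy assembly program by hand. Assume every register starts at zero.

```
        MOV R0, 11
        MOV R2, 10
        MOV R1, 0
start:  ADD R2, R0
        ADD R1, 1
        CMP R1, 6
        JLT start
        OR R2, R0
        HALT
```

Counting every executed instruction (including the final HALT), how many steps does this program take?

after MOV R0, 11: R0=11
after MOV R2, 10: R2=10
after MOV R1, 0: R1=0
after ADD R2, R0: R2=10+11=21
after ADD R1, 1: R1=0+1=1
CMP R1, 6  (cmp 1,6)
JLT start: taken
after ADD R2, R0: R2=21+11=32
after ADD R1, 1: R1=1+1=2
CMP R1, 6  (cmp 2,6)
JLT start: taken
after ADD R2, R0: R2=32+11=43
after ADD R1, 1: R1=2+1=3
CMP R1, 6  (cmp 3,6)
JLT start: taken
after ADD R2, R0: R2=43+11=54
after ADD R1, 1: R1=3+1=4
CMP R1, 6  (cmp 4,6)
JLT start: taken
after ADD R2, R0: R2=54+11=65
after ADD R1, 1: R1=4+1=5
CMP R1, 6  (cmp 5,6)
JLT start: taken
after ADD R2, R0: R2=65+11=76
after ADD R1, 1: R1=5+1=6
CMP R1, 6  (cmp 6,6)
JLT start: not taken
after OR R2, R0: R2=76|11=79
halt.
Total executed instructions: 29.

29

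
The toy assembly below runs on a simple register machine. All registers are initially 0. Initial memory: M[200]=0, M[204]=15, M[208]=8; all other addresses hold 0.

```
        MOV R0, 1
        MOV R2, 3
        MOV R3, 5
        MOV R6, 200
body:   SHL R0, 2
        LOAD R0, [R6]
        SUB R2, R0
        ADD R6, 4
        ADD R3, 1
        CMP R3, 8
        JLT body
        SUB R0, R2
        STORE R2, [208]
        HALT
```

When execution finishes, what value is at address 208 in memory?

MOV R0, 1 → R0=1
MOV R2, 3 → R2=3
MOV R3, 5 → R3=5
MOV R6, 200 → R6=200
SHL R0, 2 → R0=1<<2=4
LOAD R0, [R6] → R0=M[200]=0
SUB R2, R0 → R2=3-0=3
ADD R6, 4 → R6=200+4=204
ADD R3, 1 → R3=5+1=6
CMP R3, 8  (cmp 6,8)
JLT body: taken
SHL R0, 2 → R0=0<<2=0
LOAD R0, [R6] → R0=M[204]=15
SUB R2, R0 → R2=3-15=-12
ADD R6, 4 → R6=204+4=208
ADD R3, 1 → R3=6+1=7
CMP R3, 8  (cmp 7,8)
JLT body: taken
SHL R0, 2 → R0=15<<2=60
LOAD R0, [R6] → R0=M[208]=8
SUB R2, R0 → R2=(-12)-8=-20
ADD R6, 4 → R6=208+4=212
ADD R3, 1 → R3=7+1=8
CMP R3, 8  (cmp 8,8)
JLT body: not taken
SUB R0, R2 → R0=8-(-20)=28
STORE R2, [208] → M[208]=-20
halt.

-20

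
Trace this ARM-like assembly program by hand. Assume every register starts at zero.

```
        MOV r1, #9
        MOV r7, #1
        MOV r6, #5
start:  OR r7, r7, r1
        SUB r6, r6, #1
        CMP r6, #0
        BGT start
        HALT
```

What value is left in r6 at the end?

after MOV r1, #9: r1=9
after MOV r7, #1: r7=1
after MOV r6, #5: r6=5
after OR r7, r7, r1: r7=1|9=9
after SUB r6, r6, #1: r6=5-1=4
CMP r6, #0  (cmp 4,0)
BGT start: taken
after OR r7, r7, r1: r7=9|9=9
after SUB r6, r6, #1: r6=4-1=3
CMP r6, #0  (cmp 3,0)
BGT start: taken
after OR r7, r7, r1: r7=9|9=9
after SUB r6, r6, #1: r6=3-1=2
CMP r6, #0  (cmp 2,0)
BGT start: taken
after OR r7, r7, r1: r7=9|9=9
after SUB r6, r6, #1: r6=2-1=1
CMP r6, #0  (cmp 1,0)
BGT start: taken
after OR r7, r7, r1: r7=9|9=9
after SUB r6, r6, #1: r6=1-1=0
CMP r6, #0  (cmp 0,0)
BGT start: not taken
halt.

0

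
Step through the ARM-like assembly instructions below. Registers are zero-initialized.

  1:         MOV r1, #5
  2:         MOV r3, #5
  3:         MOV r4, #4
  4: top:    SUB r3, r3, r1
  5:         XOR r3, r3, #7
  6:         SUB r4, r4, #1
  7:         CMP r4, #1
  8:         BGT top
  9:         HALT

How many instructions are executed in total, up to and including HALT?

after MOV r1, #5: r1=5
after MOV r3, #5: r3=5
after MOV r4, #4: r4=4
after SUB r3, r3, r1: r3=5-5=0
after XOR r3, r3, #7: r3=0^7=7
after SUB r4, r4, #1: r4=4-1=3
CMP r4, #1  (cmp 3,1)
BGT top: taken
after SUB r3, r3, r1: r3=7-5=2
after XOR r3, r3, #7: r3=2^7=5
after SUB r4, r4, #1: r4=3-1=2
CMP r4, #1  (cmp 2,1)
BGT top: taken
after SUB r3, r3, r1: r3=5-5=0
after XOR r3, r3, #7: r3=0^7=7
after SUB r4, r4, #1: r4=2-1=1
CMP r4, #1  (cmp 1,1)
BGT top: not taken
halt.
Total executed instructions: 19.

19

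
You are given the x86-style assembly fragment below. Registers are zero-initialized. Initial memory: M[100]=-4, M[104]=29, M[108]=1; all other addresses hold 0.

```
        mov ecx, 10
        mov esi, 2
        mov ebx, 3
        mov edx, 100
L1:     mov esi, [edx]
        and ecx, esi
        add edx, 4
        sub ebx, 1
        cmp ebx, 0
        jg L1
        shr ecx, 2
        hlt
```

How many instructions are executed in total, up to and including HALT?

24

after mov ecx, 10: ecx=10
after mov esi, 2: esi=2
after mov ebx, 3: ebx=3
after mov edx, 100: edx=100
after mov esi, [edx]: esi=M[100]=-4
after and ecx, esi: ecx=10&(-4)=8
after add edx, 4: edx=100+4=104
after sub ebx, 1: ebx=3-1=2
cmp ebx, 0  (cmp 2,0)
jg L1: taken
after mov esi, [edx]: esi=M[104]=29
after and ecx, esi: ecx=8&29=8
after add edx, 4: edx=104+4=108
after sub ebx, 1: ebx=2-1=1
cmp ebx, 0  (cmp 1,0)
jg L1: taken
after mov esi, [edx]: esi=M[108]=1
after and ecx, esi: ecx=8&1=0
after add edx, 4: edx=108+4=112
after sub ebx, 1: ebx=1-1=0
cmp ebx, 0  (cmp 0,0)
jg L1: not taken
after shr ecx, 2: ecx=0>>2=0
halt.
Total executed instructions: 24.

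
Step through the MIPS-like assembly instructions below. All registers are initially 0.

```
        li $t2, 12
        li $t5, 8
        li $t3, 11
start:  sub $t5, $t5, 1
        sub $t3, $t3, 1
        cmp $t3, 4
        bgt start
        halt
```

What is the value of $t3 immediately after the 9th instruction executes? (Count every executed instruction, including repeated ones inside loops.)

9

$t2=12
$t5=8
$t3=11
$t5=8-1=7
$t3=11-1=10
cmp $t3, 4  (cmp 10,4)
bgt start: taken
$t5=7-1=6
$t3=10-1=9
After step 9: $t3 = 9.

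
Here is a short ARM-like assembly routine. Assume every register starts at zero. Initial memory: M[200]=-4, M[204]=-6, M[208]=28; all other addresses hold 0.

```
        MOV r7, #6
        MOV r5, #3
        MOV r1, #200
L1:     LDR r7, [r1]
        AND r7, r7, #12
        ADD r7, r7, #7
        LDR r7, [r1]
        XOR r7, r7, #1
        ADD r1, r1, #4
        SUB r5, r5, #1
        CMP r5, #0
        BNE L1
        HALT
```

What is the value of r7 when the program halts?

after MOV r7, #6: r7=6
after MOV r5, #3: r5=3
after MOV r1, #200: r1=200
after LDR r7, [r1]: r7=M[200]=-4
after AND r7, r7, #12: r7=(-4)&12=12
after ADD r7, r7, #7: r7=12+7=19
after LDR r7, [r1]: r7=M[200]=-4
after XOR r7, r7, #1: r7=(-4)^1=-3
after ADD r1, r1, #4: r1=200+4=204
after SUB r5, r5, #1: r5=3-1=2
CMP r5, #0  (cmp 2,0)
BNE L1: taken
after LDR r7, [r1]: r7=M[204]=-6
after AND r7, r7, #12: r7=(-6)&12=8
after ADD r7, r7, #7: r7=8+7=15
after LDR r7, [r1]: r7=M[204]=-6
after XOR r7, r7, #1: r7=(-6)^1=-5
after ADD r1, r1, #4: r1=204+4=208
after SUB r5, r5, #1: r5=2-1=1
CMP r5, #0  (cmp 1,0)
BNE L1: taken
after LDR r7, [r1]: r7=M[208]=28
after AND r7, r7, #12: r7=28&12=12
after ADD r7, r7, #7: r7=12+7=19
after LDR r7, [r1]: r7=M[208]=28
after XOR r7, r7, #1: r7=28^1=29
after ADD r1, r1, #4: r1=208+4=212
after SUB r5, r5, #1: r5=1-1=0
CMP r5, #0  (cmp 0,0)
BNE L1: not taken
halt.

29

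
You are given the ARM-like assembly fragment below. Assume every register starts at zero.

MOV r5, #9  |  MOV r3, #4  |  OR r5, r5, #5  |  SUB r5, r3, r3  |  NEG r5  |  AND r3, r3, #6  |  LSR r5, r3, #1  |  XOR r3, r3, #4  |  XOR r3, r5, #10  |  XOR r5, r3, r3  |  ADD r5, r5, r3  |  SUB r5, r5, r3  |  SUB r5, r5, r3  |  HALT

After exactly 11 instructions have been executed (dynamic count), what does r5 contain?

MOV r5, #9 → r5=9
MOV r3, #4 → r3=4
OR r5, r5, #5 → r5=9|5=13
SUB r5, r3, r3 → r5=4-4=0
NEG r5 → r5=-(0)=0
AND r3, r3, #6 → r3=4&6=4
LSR r5, r3, #1 → r5=4>>1=2
XOR r3, r3, #4 → r3=4^4=0
XOR r3, r5, #10 → r3=2^10=8
XOR r5, r3, r3 → r5=8^8=0
ADD r5, r5, r3 → r5=0+8=8
After step 11: r5 = 8.

8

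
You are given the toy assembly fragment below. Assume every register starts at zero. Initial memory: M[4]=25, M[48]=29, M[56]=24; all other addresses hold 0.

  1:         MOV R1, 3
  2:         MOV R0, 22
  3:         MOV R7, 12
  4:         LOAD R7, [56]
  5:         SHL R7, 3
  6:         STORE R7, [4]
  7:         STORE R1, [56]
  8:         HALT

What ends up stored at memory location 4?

R1=3
R0=22
R7=12
R7=M[56]=24
R7=24<<3=192
STORE R7, [4] → M[4]=192
STORE R1, [56] → M[56]=3
halt.

192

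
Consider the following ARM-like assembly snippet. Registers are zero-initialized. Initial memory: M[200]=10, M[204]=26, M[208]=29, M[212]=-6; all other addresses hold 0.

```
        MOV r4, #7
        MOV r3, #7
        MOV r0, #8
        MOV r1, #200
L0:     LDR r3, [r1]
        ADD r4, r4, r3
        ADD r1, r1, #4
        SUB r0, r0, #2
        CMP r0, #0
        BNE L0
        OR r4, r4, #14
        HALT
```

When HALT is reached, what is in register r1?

after MOV r4, #7: r4=7
after MOV r3, #7: r3=7
after MOV r0, #8: r0=8
after MOV r1, #200: r1=200
after LDR r3, [r1]: r3=M[200]=10
after ADD r4, r4, r3: r4=7+10=17
after ADD r1, r1, #4: r1=200+4=204
after SUB r0, r0, #2: r0=8-2=6
CMP r0, #0  (cmp 6,0)
BNE L0: taken
after LDR r3, [r1]: r3=M[204]=26
after ADD r4, r4, r3: r4=17+26=43
after ADD r1, r1, #4: r1=204+4=208
after SUB r0, r0, #2: r0=6-2=4
CMP r0, #0  (cmp 4,0)
BNE L0: taken
after LDR r3, [r1]: r3=M[208]=29
after ADD r4, r4, r3: r4=43+29=72
after ADD r1, r1, #4: r1=208+4=212
after SUB r0, r0, #2: r0=4-2=2
CMP r0, #0  (cmp 2,0)
BNE L0: taken
after LDR r3, [r1]: r3=M[212]=-6
after ADD r4, r4, r3: r4=72+(-6)=66
after ADD r1, r1, #4: r1=212+4=216
after SUB r0, r0, #2: r0=2-2=0
CMP r0, #0  (cmp 0,0)
BNE L0: not taken
after OR r4, r4, #14: r4=66|14=78
halt.

216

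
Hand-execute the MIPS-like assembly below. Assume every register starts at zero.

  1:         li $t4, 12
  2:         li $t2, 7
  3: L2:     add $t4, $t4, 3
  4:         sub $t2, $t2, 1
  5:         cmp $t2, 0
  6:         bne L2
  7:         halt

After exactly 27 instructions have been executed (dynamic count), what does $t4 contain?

33

li $t4, 12 → $t4=12
li $t2, 7 → $t2=7
add $t4, $t4, 3 → $t4=12+3=15
sub $t2, $t2, 1 → $t2=7-1=6
cmp $t2, 0  (cmp 6,0)
bne L2: taken
add $t4, $t4, 3 → $t4=15+3=18
sub $t2, $t2, 1 → $t2=6-1=5
cmp $t2, 0  (cmp 5,0)
bne L2: taken
add $t4, $t4, 3 → $t4=18+3=21
sub $t2, $t2, 1 → $t2=5-1=4
cmp $t2, 0  (cmp 4,0)
bne L2: taken
add $t4, $t4, 3 → $t4=21+3=24
sub $t2, $t2, 1 → $t2=4-1=3
cmp $t2, 0  (cmp 3,0)
bne L2: taken
add $t4, $t4, 3 → $t4=24+3=27
sub $t2, $t2, 1 → $t2=3-1=2
cmp $t2, 0  (cmp 2,0)
bne L2: taken
add $t4, $t4, 3 → $t4=27+3=30
sub $t2, $t2, 1 → $t2=2-1=1
cmp $t2, 0  (cmp 1,0)
bne L2: taken
add $t4, $t4, 3 → $t4=30+3=33
After step 27: $t4 = 33.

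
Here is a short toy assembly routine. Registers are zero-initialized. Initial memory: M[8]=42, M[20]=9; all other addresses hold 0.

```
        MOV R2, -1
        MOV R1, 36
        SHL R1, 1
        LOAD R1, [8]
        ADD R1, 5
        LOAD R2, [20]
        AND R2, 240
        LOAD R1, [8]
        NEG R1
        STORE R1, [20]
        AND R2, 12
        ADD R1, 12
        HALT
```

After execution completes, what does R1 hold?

MOV R2, -1 → R2=-1
MOV R1, 36 → R1=36
SHL R1, 1 → R1=36<<1=72
LOAD R1, [8] → R1=M[8]=42
ADD R1, 5 → R1=42+5=47
LOAD R2, [20] → R2=M[20]=9
AND R2, 240 → R2=9&240=0
LOAD R1, [8] → R1=M[8]=42
NEG R1 → R1=-(42)=-42
STORE R1, [20] → M[20]=-42
AND R2, 12 → R2=0&12=0
ADD R1, 12 → R1=(-42)+12=-30
halt.

-30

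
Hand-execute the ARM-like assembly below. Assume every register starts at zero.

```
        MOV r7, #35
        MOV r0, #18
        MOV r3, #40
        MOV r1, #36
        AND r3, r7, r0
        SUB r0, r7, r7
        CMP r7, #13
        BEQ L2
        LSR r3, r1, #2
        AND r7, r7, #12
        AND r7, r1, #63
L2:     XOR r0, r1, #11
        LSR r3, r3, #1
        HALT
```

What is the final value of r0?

MOV r7, #35 → r7=35
MOV r0, #18 → r0=18
MOV r3, #40 → r3=40
MOV r1, #36 → r1=36
AND r3, r7, r0 → r3=35&18=2
SUB r0, r7, r7 → r0=35-35=0
CMP r7, #13  (cmp 35,13)
BEQ L2: not taken
LSR r3, r1, #2 → r3=36>>2=9
AND r7, r7, #12 → r7=35&12=0
AND r7, r1, #63 → r7=36&63=36
XOR r0, r1, #11 → r0=36^11=47
LSR r3, r3, #1 → r3=9>>1=4
halt.

47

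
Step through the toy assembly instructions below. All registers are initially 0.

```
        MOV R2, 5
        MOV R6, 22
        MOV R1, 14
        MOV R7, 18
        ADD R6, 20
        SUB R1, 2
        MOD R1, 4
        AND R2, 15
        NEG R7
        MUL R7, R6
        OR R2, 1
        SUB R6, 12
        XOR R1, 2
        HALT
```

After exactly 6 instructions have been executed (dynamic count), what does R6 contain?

42

after MOV R2, 5: R2=5
after MOV R6, 22: R6=22
after MOV R1, 14: R1=14
after MOV R7, 18: R7=18
after ADD R6, 20: R6=22+20=42
after SUB R1, 2: R1=14-2=12
After step 6: R6 = 42.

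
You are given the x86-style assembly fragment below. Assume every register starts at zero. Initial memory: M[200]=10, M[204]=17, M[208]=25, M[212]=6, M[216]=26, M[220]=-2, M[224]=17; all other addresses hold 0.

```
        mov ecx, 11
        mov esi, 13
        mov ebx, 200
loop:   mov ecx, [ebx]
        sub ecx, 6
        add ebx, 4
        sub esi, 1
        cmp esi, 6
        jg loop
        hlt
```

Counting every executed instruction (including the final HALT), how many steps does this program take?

ecx=11
esi=13
ebx=200
ecx=M[200]=10
ecx=10-6=4
ebx=200+4=204
esi=13-1=12
cmp esi, 6  (cmp 12,6)
jg loop: taken
ecx=M[204]=17
ecx=17-6=11
ebx=204+4=208
esi=12-1=11
cmp esi, 6  (cmp 11,6)
jg loop: taken
ecx=M[208]=25
ecx=25-6=19
ebx=208+4=212
esi=11-1=10
cmp esi, 6  (cmp 10,6)
jg loop: taken
ecx=M[212]=6
ecx=6-6=0
ebx=212+4=216
esi=10-1=9
cmp esi, 6  (cmp 9,6)
jg loop: taken
ecx=M[216]=26
ecx=26-6=20
ebx=216+4=220
esi=9-1=8
cmp esi, 6  (cmp 8,6)
jg loop: taken
ecx=M[220]=-2
ecx=(-2)-6=-8
ebx=220+4=224
esi=8-1=7
cmp esi, 6  (cmp 7,6)
jg loop: taken
ecx=M[224]=17
ecx=17-6=11
ebx=224+4=228
esi=7-1=6
cmp esi, 6  (cmp 6,6)
jg loop: not taken
halt.
Total executed instructions: 46.

46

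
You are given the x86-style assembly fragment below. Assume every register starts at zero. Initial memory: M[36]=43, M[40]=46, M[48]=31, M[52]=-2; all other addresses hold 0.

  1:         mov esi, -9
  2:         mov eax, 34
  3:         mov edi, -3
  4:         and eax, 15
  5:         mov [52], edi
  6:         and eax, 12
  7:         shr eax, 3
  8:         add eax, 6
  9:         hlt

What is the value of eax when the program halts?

esi=-9
eax=34
edi=-3
eax=34&15=2
mov [52], edi → M[52]=-3
eax=2&12=0
eax=0>>3=0
eax=0+6=6
halt.

6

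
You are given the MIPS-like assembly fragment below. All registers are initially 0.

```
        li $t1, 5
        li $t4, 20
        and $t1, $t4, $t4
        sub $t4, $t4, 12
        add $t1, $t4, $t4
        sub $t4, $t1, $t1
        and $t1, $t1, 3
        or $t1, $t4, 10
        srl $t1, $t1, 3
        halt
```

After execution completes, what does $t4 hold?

0

li $t1, 5 → $t1=5
li $t4, 20 → $t4=20
and $t1, $t4, $t4 → $t1=20&20=20
sub $t4, $t4, 12 → $t4=20-12=8
add $t1, $t4, $t4 → $t1=8+8=16
sub $t4, $t1, $t1 → $t4=16-16=0
and $t1, $t1, 3 → $t1=16&3=0
or $t1, $t4, 10 → $t1=0|10=10
srl $t1, $t1, 3 → $t1=10>>3=1
halt.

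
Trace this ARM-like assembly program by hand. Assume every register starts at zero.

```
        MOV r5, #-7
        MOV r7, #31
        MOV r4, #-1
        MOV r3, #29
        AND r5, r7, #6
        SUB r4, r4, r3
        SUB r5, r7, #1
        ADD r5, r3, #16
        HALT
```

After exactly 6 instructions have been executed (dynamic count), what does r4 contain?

-30

r5=-7
r7=31
r4=-1
r3=29
r5=31&6=6
r4=(-1)-29=-30
After step 6: r4 = -30.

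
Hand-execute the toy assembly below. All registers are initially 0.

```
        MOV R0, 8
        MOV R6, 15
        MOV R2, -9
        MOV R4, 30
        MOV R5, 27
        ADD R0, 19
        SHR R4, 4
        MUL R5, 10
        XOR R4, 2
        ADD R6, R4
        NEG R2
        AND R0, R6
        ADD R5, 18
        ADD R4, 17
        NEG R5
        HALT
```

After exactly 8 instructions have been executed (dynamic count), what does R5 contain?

R0=8
R6=15
R2=-9
R4=30
R5=27
R0=8+19=27
R4=30>>4=1
R5=27*10=270
After step 8: R5 = 270.

270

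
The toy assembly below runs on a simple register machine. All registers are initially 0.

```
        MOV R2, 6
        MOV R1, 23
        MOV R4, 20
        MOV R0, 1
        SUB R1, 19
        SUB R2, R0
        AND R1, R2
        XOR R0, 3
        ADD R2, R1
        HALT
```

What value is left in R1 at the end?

MOV R2, 6 → R2=6
MOV R1, 23 → R1=23
MOV R4, 20 → R4=20
MOV R0, 1 → R0=1
SUB R1, 19 → R1=23-19=4
SUB R2, R0 → R2=6-1=5
AND R1, R2 → R1=4&5=4
XOR R0, 3 → R0=1^3=2
ADD R2, R1 → R2=5+4=9
halt.

4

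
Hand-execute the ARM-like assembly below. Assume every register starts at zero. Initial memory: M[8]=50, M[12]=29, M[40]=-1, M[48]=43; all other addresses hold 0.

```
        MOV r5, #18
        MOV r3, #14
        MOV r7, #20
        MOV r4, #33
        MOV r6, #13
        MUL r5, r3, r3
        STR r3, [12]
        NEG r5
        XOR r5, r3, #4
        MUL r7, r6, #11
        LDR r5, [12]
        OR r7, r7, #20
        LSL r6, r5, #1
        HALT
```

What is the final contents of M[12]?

14

r5=18
r3=14
r7=20
r4=33
r6=13
r5=14*14=196
STR r3, [12] → M[12]=14
r5=-(196)=-196
r5=14^4=10
r7=13*11=143
r5=M[12]=14
r7=143|20=159
r6=14<<1=28
halt.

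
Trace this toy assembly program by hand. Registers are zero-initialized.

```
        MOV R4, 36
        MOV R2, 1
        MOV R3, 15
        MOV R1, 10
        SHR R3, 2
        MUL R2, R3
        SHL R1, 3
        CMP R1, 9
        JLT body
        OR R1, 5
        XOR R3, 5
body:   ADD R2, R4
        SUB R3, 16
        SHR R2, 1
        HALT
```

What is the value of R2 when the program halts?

MOV R4, 36 → R4=36
MOV R2, 1 → R2=1
MOV R3, 15 → R3=15
MOV R1, 10 → R1=10
SHR R3, 2 → R3=15>>2=3
MUL R2, R3 → R2=1*3=3
SHL R1, 3 → R1=10<<3=80
CMP R1, 9  (cmp 80,9)
JLT body: not taken
OR R1, 5 → R1=80|5=85
XOR R3, 5 → R3=3^5=6
ADD R2, R4 → R2=3+36=39
SUB R3, 16 → R3=6-16=-10
SHR R2, 1 → R2=39>>1=19
halt.

19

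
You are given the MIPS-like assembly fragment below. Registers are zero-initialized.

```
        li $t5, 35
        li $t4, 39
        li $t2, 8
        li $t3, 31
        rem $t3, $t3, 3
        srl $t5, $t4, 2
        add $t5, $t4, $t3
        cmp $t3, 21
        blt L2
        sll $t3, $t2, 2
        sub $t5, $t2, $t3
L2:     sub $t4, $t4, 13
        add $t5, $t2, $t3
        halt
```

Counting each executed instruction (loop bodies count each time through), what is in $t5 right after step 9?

after li $t5, 35: $t5=35
after li $t4, 39: $t4=39
after li $t2, 8: $t2=8
after li $t3, 31: $t3=31
after rem $t3, $t3, 3: $t3=31%3=1
after srl $t5, $t4, 2: $t5=39>>2=9
after add $t5, $t4, $t3: $t5=39+1=40
cmp $t3, 21  (cmp 1,21)
blt L2: taken
After step 9: $t5 = 40.

40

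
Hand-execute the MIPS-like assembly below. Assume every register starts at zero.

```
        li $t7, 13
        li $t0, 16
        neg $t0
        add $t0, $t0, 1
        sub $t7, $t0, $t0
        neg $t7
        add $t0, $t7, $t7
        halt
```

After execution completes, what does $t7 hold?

after li $t7, 13: $t7=13
after li $t0, 16: $t0=16
after neg $t0: $t0=-(16)=-16
after add $t0, $t0, 1: $t0=(-16)+1=-15
after sub $t7, $t0, $t0: $t7=(-15)-(-15)=0
after neg $t7: $t7=-(0)=0
after add $t0, $t7, $t7: $t0=0+0=0
halt.

0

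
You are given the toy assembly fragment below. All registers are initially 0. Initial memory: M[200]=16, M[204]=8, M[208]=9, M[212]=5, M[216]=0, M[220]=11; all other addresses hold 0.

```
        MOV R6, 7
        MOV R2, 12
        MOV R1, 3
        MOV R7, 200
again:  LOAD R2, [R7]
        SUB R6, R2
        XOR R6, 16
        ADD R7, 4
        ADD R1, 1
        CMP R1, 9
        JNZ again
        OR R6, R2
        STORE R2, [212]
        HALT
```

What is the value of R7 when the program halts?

224

after MOV R6, 7: R6=7
after MOV R2, 12: R2=12
after MOV R1, 3: R1=3
after MOV R7, 200: R7=200
after LOAD R2, [R7]: R2=M[200]=16
after SUB R6, R2: R6=7-16=-9
after XOR R6, 16: R6=(-9)^16=-25
after ADD R7, 4: R7=200+4=204
after ADD R1, 1: R1=3+1=4
CMP R1, 9  (cmp 4,9)
JNZ again: taken
after LOAD R2, [R7]: R2=M[204]=8
after SUB R6, R2: R6=(-25)-8=-33
after XOR R6, 16: R6=(-33)^16=-49
after ADD R7, 4: R7=204+4=208
after ADD R1, 1: R1=4+1=5
CMP R1, 9  (cmp 5,9)
JNZ again: taken
after LOAD R2, [R7]: R2=M[208]=9
after SUB R6, R2: R6=(-49)-9=-58
after XOR R6, 16: R6=(-58)^16=-42
after ADD R7, 4: R7=208+4=212
after ADD R1, 1: R1=5+1=6
CMP R1, 9  (cmp 6,9)
JNZ again: taken
after LOAD R2, [R7]: R2=M[212]=5
after SUB R6, R2: R6=(-42)-5=-47
after XOR R6, 16: R6=(-47)^16=-63
after ADD R7, 4: R7=212+4=216
after ADD R1, 1: R1=6+1=7
CMP R1, 9  (cmp 7,9)
JNZ again: taken
after LOAD R2, [R7]: R2=M[216]=0
after SUB R6, R2: R6=(-63)-0=-63
after XOR R6, 16: R6=(-63)^16=-47
after ADD R7, 4: R7=216+4=220
after ADD R1, 1: R1=7+1=8
CMP R1, 9  (cmp 8,9)
JNZ again: taken
after LOAD R2, [R7]: R2=M[220]=11
after SUB R6, R2: R6=(-47)-11=-58
after XOR R6, 16: R6=(-58)^16=-42
after ADD R7, 4: R7=220+4=224
after ADD R1, 1: R1=8+1=9
CMP R1, 9  (cmp 9,9)
JNZ again: not taken
after OR R6, R2: R6=(-42)|11=-33
STORE R2, [212] → M[212]=11
halt.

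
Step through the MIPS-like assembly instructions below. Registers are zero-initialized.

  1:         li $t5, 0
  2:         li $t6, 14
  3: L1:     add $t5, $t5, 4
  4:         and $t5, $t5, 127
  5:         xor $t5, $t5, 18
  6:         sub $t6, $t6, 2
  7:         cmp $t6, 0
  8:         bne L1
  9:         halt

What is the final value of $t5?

$t5=0
$t6=14
$t5=0+4=4
$t5=4&127=4
$t5=4^18=22
$t6=14-2=12
cmp $t6, 0  (cmp 12,0)
bne L1: taken
$t5=22+4=26
$t5=26&127=26
$t5=26^18=8
$t6=12-2=10
cmp $t6, 0  (cmp 10,0)
bne L1: taken
$t5=8+4=12
$t5=12&127=12
$t5=12^18=30
$t6=10-2=8
cmp $t6, 0  (cmp 8,0)
bne L1: taken
$t5=30+4=34
$t5=34&127=34
$t5=34^18=48
$t6=8-2=6
cmp $t6, 0  (cmp 6,0)
bne L1: taken
$t5=48+4=52
$t5=52&127=52
$t5=52^18=38
$t6=6-2=4
cmp $t6, 0  (cmp 4,0)
bne L1: taken
$t5=38+4=42
$t5=42&127=42
$t5=42^18=56
$t6=4-2=2
cmp $t6, 0  (cmp 2,0)
bne L1: taken
$t5=56+4=60
$t5=60&127=60
$t5=60^18=46
$t6=2-2=0
cmp $t6, 0  (cmp 0,0)
bne L1: not taken
halt.

46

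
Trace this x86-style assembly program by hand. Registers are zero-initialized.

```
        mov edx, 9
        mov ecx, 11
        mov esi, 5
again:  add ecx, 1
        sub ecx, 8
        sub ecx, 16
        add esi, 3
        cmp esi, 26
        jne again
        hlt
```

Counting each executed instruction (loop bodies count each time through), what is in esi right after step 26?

17

mov edx, 9 → edx=9
mov ecx, 11 → ecx=11
mov esi, 5 → esi=5
add ecx, 1 → ecx=11+1=12
sub ecx, 8 → ecx=12-8=4
sub ecx, 16 → ecx=4-16=-12
add esi, 3 → esi=5+3=8
cmp esi, 26  (cmp 8,26)
jne again: taken
add ecx, 1 → ecx=(-12)+1=-11
sub ecx, 8 → ecx=(-11)-8=-19
sub ecx, 16 → ecx=(-19)-16=-35
add esi, 3 → esi=8+3=11
cmp esi, 26  (cmp 11,26)
jne again: taken
add ecx, 1 → ecx=(-35)+1=-34
sub ecx, 8 → ecx=(-34)-8=-42
sub ecx, 16 → ecx=(-42)-16=-58
add esi, 3 → esi=11+3=14
cmp esi, 26  (cmp 14,26)
jne again: taken
add ecx, 1 → ecx=(-58)+1=-57
sub ecx, 8 → ecx=(-57)-8=-65
sub ecx, 16 → ecx=(-65)-16=-81
add esi, 3 → esi=14+3=17
cmp esi, 26  (cmp 17,26)
After step 26: esi = 17.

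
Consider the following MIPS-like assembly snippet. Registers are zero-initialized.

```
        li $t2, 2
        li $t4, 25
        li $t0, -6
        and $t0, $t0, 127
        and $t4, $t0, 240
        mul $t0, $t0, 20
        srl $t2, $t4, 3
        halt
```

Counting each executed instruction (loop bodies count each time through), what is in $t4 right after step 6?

$t2=2
$t4=25
$t0=-6
$t0=(-6)&127=122
$t4=122&240=112
$t0=122*20=2440
After step 6: $t4 = 112.

112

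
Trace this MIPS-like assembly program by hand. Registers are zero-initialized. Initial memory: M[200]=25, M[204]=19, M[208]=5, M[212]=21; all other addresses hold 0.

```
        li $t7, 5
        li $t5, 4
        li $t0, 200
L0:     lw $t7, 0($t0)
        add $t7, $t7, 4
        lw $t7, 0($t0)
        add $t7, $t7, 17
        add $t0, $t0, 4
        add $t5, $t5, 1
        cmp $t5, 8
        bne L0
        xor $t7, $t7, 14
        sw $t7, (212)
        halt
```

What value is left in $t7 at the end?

after li $t7, 5: $t7=5
after li $t5, 4: $t5=4
after li $t0, 200: $t0=200
after lw $t7, 0($t0): $t7=M[200]=25
after add $t7, $t7, 4: $t7=25+4=29
after lw $t7, 0($t0): $t7=M[200]=25
after add $t7, $t7, 17: $t7=25+17=42
after add $t0, $t0, 4: $t0=200+4=204
after add $t5, $t5, 1: $t5=4+1=5
cmp $t5, 8  (cmp 5,8)
bne L0: taken
after lw $t7, 0($t0): $t7=M[204]=19
after add $t7, $t7, 4: $t7=19+4=23
after lw $t7, 0($t0): $t7=M[204]=19
after add $t7, $t7, 17: $t7=19+17=36
after add $t0, $t0, 4: $t0=204+4=208
after add $t5, $t5, 1: $t5=5+1=6
cmp $t5, 8  (cmp 6,8)
bne L0: taken
after lw $t7, 0($t0): $t7=M[208]=5
after add $t7, $t7, 4: $t7=5+4=9
after lw $t7, 0($t0): $t7=M[208]=5
after add $t7, $t7, 17: $t7=5+17=22
after add $t0, $t0, 4: $t0=208+4=212
after add $t5, $t5, 1: $t5=6+1=7
cmp $t5, 8  (cmp 7,8)
bne L0: taken
after lw $t7, 0($t0): $t7=M[212]=21
after add $t7, $t7, 4: $t7=21+4=25
after lw $t7, 0($t0): $t7=M[212]=21
after add $t7, $t7, 17: $t7=21+17=38
after add $t0, $t0, 4: $t0=212+4=216
after add $t5, $t5, 1: $t5=7+1=8
cmp $t5, 8  (cmp 8,8)
bne L0: not taken
after xor $t7, $t7, 14: $t7=38^14=40
sw $t7, (212) → M[212]=40
halt.

40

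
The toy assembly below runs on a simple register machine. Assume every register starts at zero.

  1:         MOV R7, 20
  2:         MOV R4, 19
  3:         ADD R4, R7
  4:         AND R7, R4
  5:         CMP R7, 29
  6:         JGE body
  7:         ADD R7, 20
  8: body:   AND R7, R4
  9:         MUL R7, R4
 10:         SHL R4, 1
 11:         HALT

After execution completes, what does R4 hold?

78

after MOV R7, 20: R7=20
after MOV R4, 19: R4=19
after ADD R4, R7: R4=19+20=39
after AND R7, R4: R7=20&39=4
CMP R7, 29  (cmp 4,29)
JGE body: not taken
after ADD R7, 20: R7=4+20=24
after AND R7, R4: R7=24&39=0
after MUL R7, R4: R7=0*39=0
after SHL R4, 1: R4=39<<1=78
halt.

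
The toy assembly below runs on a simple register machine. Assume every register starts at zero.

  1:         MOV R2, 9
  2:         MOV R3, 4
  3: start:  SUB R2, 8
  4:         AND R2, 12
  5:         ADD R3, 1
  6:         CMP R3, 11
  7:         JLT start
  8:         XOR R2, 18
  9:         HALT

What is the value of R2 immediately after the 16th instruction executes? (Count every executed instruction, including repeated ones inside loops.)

0

MOV R2, 9 → R2=9
MOV R3, 4 → R3=4
SUB R2, 8 → R2=9-8=1
AND R2, 12 → R2=1&12=0
ADD R3, 1 → R3=4+1=5
CMP R3, 11  (cmp 5,11)
JLT start: taken
SUB R2, 8 → R2=0-8=-8
AND R2, 12 → R2=(-8)&12=8
ADD R3, 1 → R3=5+1=6
CMP R3, 11  (cmp 6,11)
JLT start: taken
SUB R2, 8 → R2=8-8=0
AND R2, 12 → R2=0&12=0
ADD R3, 1 → R3=6+1=7
CMP R3, 11  (cmp 7,11)
After step 16: R2 = 0.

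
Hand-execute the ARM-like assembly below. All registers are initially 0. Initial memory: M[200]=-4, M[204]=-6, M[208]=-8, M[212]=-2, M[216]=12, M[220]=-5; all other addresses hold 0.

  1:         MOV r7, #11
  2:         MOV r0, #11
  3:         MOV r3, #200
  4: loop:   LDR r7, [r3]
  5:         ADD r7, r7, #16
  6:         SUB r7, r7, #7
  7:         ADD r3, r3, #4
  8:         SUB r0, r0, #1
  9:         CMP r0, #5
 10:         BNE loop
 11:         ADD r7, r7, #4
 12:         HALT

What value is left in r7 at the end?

after MOV r7, #11: r7=11
after MOV r0, #11: r0=11
after MOV r3, #200: r3=200
after LDR r7, [r3]: r7=M[200]=-4
after ADD r7, r7, #16: r7=(-4)+16=12
after SUB r7, r7, #7: r7=12-7=5
after ADD r3, r3, #4: r3=200+4=204
after SUB r0, r0, #1: r0=11-1=10
CMP r0, #5  (cmp 10,5)
BNE loop: taken
after LDR r7, [r3]: r7=M[204]=-6
after ADD r7, r7, #16: r7=(-6)+16=10
after SUB r7, r7, #7: r7=10-7=3
after ADD r3, r3, #4: r3=204+4=208
after SUB r0, r0, #1: r0=10-1=9
CMP r0, #5  (cmp 9,5)
BNE loop: taken
after LDR r7, [r3]: r7=M[208]=-8
after ADD r7, r7, #16: r7=(-8)+16=8
after SUB r7, r7, #7: r7=8-7=1
after ADD r3, r3, #4: r3=208+4=212
after SUB r0, r0, #1: r0=9-1=8
CMP r0, #5  (cmp 8,5)
BNE loop: taken
after LDR r7, [r3]: r7=M[212]=-2
after ADD r7, r7, #16: r7=(-2)+16=14
after SUB r7, r7, #7: r7=14-7=7
after ADD r3, r3, #4: r3=212+4=216
after SUB r0, r0, #1: r0=8-1=7
CMP r0, #5  (cmp 7,5)
BNE loop: taken
after LDR r7, [r3]: r7=M[216]=12
after ADD r7, r7, #16: r7=12+16=28
after SUB r7, r7, #7: r7=28-7=21
after ADD r3, r3, #4: r3=216+4=220
after SUB r0, r0, #1: r0=7-1=6
CMP r0, #5  (cmp 6,5)
BNE loop: taken
after LDR r7, [r3]: r7=M[220]=-5
after ADD r7, r7, #16: r7=(-5)+16=11
after SUB r7, r7, #7: r7=11-7=4
after ADD r3, r3, #4: r3=220+4=224
after SUB r0, r0, #1: r0=6-1=5
CMP r0, #5  (cmp 5,5)
BNE loop: not taken
after ADD r7, r7, #4: r7=4+4=8
halt.

8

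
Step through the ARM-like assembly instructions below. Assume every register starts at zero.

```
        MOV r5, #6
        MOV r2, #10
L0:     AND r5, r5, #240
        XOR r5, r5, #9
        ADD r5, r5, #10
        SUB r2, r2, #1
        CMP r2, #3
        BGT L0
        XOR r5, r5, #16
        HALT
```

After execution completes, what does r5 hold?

99

after MOV r5, #6: r5=6
after MOV r2, #10: r2=10
after AND r5, r5, #240: r5=6&240=0
after XOR r5, r5, #9: r5=0^9=9
after ADD r5, r5, #10: r5=9+10=19
after SUB r2, r2, #1: r2=10-1=9
CMP r2, #3  (cmp 9,3)
BGT L0: taken
after AND r5, r5, #240: r5=19&240=16
after XOR r5, r5, #9: r5=16^9=25
after ADD r5, r5, #10: r5=25+10=35
after SUB r2, r2, #1: r2=9-1=8
CMP r2, #3  (cmp 8,3)
BGT L0: taken
after AND r5, r5, #240: r5=35&240=32
after XOR r5, r5, #9: r5=32^9=41
after ADD r5, r5, #10: r5=41+10=51
after SUB r2, r2, #1: r2=8-1=7
CMP r2, #3  (cmp 7,3)
BGT L0: taken
after AND r5, r5, #240: r5=51&240=48
after XOR r5, r5, #9: r5=48^9=57
after ADD r5, r5, #10: r5=57+10=67
after SUB r2, r2, #1: r2=7-1=6
CMP r2, #3  (cmp 6,3)
BGT L0: taken
after AND r5, r5, #240: r5=67&240=64
after XOR r5, r5, #9: r5=64^9=73
after ADD r5, r5, #10: r5=73+10=83
after SUB r2, r2, #1: r2=6-1=5
CMP r2, #3  (cmp 5,3)
BGT L0: taken
after AND r5, r5, #240: r5=83&240=80
after XOR r5, r5, #9: r5=80^9=89
after ADD r5, r5, #10: r5=89+10=99
after SUB r2, r2, #1: r2=5-1=4
CMP r2, #3  (cmp 4,3)
BGT L0: taken
after AND r5, r5, #240: r5=99&240=96
after XOR r5, r5, #9: r5=96^9=105
after ADD r5, r5, #10: r5=105+10=115
after SUB r2, r2, #1: r2=4-1=3
CMP r2, #3  (cmp 3,3)
BGT L0: not taken
after XOR r5, r5, #16: r5=115^16=99
halt.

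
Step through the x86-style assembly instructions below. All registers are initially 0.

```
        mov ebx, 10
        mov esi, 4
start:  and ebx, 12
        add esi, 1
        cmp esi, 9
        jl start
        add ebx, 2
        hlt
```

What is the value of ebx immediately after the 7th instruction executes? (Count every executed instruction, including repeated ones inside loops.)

ebx=10
esi=4
ebx=10&12=8
esi=4+1=5
cmp esi, 9  (cmp 5,9)
jl start: taken
ebx=8&12=8
After step 7: ebx = 8.

8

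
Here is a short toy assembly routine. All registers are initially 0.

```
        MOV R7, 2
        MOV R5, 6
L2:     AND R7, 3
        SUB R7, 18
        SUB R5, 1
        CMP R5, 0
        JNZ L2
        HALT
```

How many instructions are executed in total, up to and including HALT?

33

MOV R7, 2 → R7=2
MOV R5, 6 → R5=6
AND R7, 3 → R7=2&3=2
SUB R7, 18 → R7=2-18=-16
SUB R5, 1 → R5=6-1=5
CMP R5, 0  (cmp 5,0)
JNZ L2: taken
AND R7, 3 → R7=(-16)&3=0
SUB R7, 18 → R7=0-18=-18
SUB R5, 1 → R5=5-1=4
CMP R5, 0  (cmp 4,0)
JNZ L2: taken
AND R7, 3 → R7=(-18)&3=2
SUB R7, 18 → R7=2-18=-16
SUB R5, 1 → R5=4-1=3
CMP R5, 0  (cmp 3,0)
JNZ L2: taken
AND R7, 3 → R7=(-16)&3=0
SUB R7, 18 → R7=0-18=-18
SUB R5, 1 → R5=3-1=2
CMP R5, 0  (cmp 2,0)
JNZ L2: taken
AND R7, 3 → R7=(-18)&3=2
SUB R7, 18 → R7=2-18=-16
SUB R5, 1 → R5=2-1=1
CMP R5, 0  (cmp 1,0)
JNZ L2: taken
AND R7, 3 → R7=(-16)&3=0
SUB R7, 18 → R7=0-18=-18
SUB R5, 1 → R5=1-1=0
CMP R5, 0  (cmp 0,0)
JNZ L2: not taken
halt.
Total executed instructions: 33.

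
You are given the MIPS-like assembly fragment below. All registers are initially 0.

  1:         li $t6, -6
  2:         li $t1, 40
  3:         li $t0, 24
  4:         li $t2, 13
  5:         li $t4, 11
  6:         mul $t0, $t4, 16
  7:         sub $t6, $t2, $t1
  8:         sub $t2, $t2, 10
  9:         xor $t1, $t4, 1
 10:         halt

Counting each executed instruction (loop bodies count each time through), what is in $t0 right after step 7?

li $t6, -6 → $t6=-6
li $t1, 40 → $t1=40
li $t0, 24 → $t0=24
li $t2, 13 → $t2=13
li $t4, 11 → $t4=11
mul $t0, $t4, 16 → $t0=11*16=176
sub $t6, $t2, $t1 → $t6=13-40=-27
After step 7: $t0 = 176.

176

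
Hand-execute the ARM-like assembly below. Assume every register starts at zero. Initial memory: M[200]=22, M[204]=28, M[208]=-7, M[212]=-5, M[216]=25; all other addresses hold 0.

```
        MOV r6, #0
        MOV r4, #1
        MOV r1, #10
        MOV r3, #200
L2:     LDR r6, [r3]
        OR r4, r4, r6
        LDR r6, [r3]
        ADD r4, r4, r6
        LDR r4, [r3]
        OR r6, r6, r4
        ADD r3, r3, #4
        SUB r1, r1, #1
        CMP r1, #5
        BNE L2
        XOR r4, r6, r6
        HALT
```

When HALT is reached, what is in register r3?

220

r6=0
r4=1
r1=10
r3=200
r6=M[200]=22
r4=1|22=23
r6=M[200]=22
r4=23+22=45
r4=M[200]=22
r6=22|22=22
r3=200+4=204
r1=10-1=9
CMP r1, #5  (cmp 9,5)
BNE L2: taken
r6=M[204]=28
r4=22|28=30
r6=M[204]=28
r4=30+28=58
r4=M[204]=28
r6=28|28=28
r3=204+4=208
r1=9-1=8
CMP r1, #5  (cmp 8,5)
BNE L2: taken
r6=M[208]=-7
r4=28|(-7)=-3
r6=M[208]=-7
r4=(-3)+(-7)=-10
r4=M[208]=-7
r6=(-7)|(-7)=-7
r3=208+4=212
r1=8-1=7
CMP r1, #5  (cmp 7,5)
BNE L2: taken
r6=M[212]=-5
r4=(-7)|(-5)=-5
r6=M[212]=-5
r4=(-5)+(-5)=-10
r4=M[212]=-5
r6=(-5)|(-5)=-5
r3=212+4=216
r1=7-1=6
CMP r1, #5  (cmp 6,5)
BNE L2: taken
r6=M[216]=25
r4=(-5)|25=-5
r6=M[216]=25
r4=(-5)+25=20
r4=M[216]=25
r6=25|25=25
r3=216+4=220
r1=6-1=5
CMP r1, #5  (cmp 5,5)
BNE L2: not taken
r4=25^25=0
halt.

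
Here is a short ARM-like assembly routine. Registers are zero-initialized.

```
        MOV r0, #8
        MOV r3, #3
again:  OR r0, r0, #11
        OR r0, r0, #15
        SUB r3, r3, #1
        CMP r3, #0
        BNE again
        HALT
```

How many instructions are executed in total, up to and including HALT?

after MOV r0, #8: r0=8
after MOV r3, #3: r3=3
after OR r0, r0, #11: r0=8|11=11
after OR r0, r0, #15: r0=11|15=15
after SUB r3, r3, #1: r3=3-1=2
CMP r3, #0  (cmp 2,0)
BNE again: taken
after OR r0, r0, #11: r0=15|11=15
after OR r0, r0, #15: r0=15|15=15
after SUB r3, r3, #1: r3=2-1=1
CMP r3, #0  (cmp 1,0)
BNE again: taken
after OR r0, r0, #11: r0=15|11=15
after OR r0, r0, #15: r0=15|15=15
after SUB r3, r3, #1: r3=1-1=0
CMP r3, #0  (cmp 0,0)
BNE again: not taken
halt.
Total executed instructions: 18.

18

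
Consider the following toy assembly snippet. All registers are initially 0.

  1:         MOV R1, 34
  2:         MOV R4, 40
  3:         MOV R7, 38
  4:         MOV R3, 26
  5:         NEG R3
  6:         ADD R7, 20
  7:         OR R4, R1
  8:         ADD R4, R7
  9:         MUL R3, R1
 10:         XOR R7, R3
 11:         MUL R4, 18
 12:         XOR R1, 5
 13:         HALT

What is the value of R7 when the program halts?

-842

R1=34
R4=40
R7=38
R3=26
R3=-(26)=-26
R7=38+20=58
R4=40|34=42
R4=42+58=100
R3=(-26)*34=-884
R7=58^(-884)=-842
R4=100*18=1800
R1=34^5=39
halt.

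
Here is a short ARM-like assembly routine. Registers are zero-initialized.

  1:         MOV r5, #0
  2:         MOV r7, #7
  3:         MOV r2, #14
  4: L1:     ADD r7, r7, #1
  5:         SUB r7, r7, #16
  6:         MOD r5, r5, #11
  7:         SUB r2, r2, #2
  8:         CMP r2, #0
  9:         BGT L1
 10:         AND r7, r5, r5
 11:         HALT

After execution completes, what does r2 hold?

0

after MOV r5, #0: r5=0
after MOV r7, #7: r7=7
after MOV r2, #14: r2=14
after ADD r7, r7, #1: r7=7+1=8
after SUB r7, r7, #16: r7=8-16=-8
after MOD r5, r5, #11: r5=0%11=0
after SUB r2, r2, #2: r2=14-2=12
CMP r2, #0  (cmp 12,0)
BGT L1: taken
after ADD r7, r7, #1: r7=(-8)+1=-7
after SUB r7, r7, #16: r7=(-7)-16=-23
after MOD r5, r5, #11: r5=0%11=0
after SUB r2, r2, #2: r2=12-2=10
CMP r2, #0  (cmp 10,0)
BGT L1: taken
after ADD r7, r7, #1: r7=(-23)+1=-22
after SUB r7, r7, #16: r7=(-22)-16=-38
after MOD r5, r5, #11: r5=0%11=0
after SUB r2, r2, #2: r2=10-2=8
CMP r2, #0  (cmp 8,0)
BGT L1: taken
after ADD r7, r7, #1: r7=(-38)+1=-37
after SUB r7, r7, #16: r7=(-37)-16=-53
after MOD r5, r5, #11: r5=0%11=0
after SUB r2, r2, #2: r2=8-2=6
CMP r2, #0  (cmp 6,0)
BGT L1: taken
after ADD r7, r7, #1: r7=(-53)+1=-52
after SUB r7, r7, #16: r7=(-52)-16=-68
after MOD r5, r5, #11: r5=0%11=0
after SUB r2, r2, #2: r2=6-2=4
CMP r2, #0  (cmp 4,0)
BGT L1: taken
after ADD r7, r7, #1: r7=(-68)+1=-67
after SUB r7, r7, #16: r7=(-67)-16=-83
after MOD r5, r5, #11: r5=0%11=0
after SUB r2, r2, #2: r2=4-2=2
CMP r2, #0  (cmp 2,0)
BGT L1: taken
after ADD r7, r7, #1: r7=(-83)+1=-82
after SUB r7, r7, #16: r7=(-82)-16=-98
after MOD r5, r5, #11: r5=0%11=0
after SUB r2, r2, #2: r2=2-2=0
CMP r2, #0  (cmp 0,0)
BGT L1: not taken
after AND r7, r5, r5: r7=0&0=0
halt.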